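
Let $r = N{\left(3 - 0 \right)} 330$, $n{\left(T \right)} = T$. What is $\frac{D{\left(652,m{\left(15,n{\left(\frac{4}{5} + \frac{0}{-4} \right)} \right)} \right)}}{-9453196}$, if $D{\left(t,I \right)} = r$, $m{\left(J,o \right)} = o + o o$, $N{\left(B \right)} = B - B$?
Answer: $0$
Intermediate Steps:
$N{\left(B \right)} = 0$
$m{\left(J,o \right)} = o + o^{2}$
$r = 0$ ($r = 0 \cdot 330 = 0$)
$D{\left(t,I \right)} = 0$
$\frac{D{\left(652,m{\left(15,n{\left(\frac{4}{5} + \frac{0}{-4} \right)} \right)} \right)}}{-9453196} = \frac{0}{-9453196} = 0 \left(- \frac{1}{9453196}\right) = 0$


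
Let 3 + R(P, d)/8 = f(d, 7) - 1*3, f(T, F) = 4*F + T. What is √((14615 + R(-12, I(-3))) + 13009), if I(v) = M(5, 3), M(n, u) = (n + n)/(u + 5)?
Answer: 3*√3090 ≈ 166.76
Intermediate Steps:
f(T, F) = T + 4*F
M(n, u) = 2*n/(5 + u) (M(n, u) = (2*n)/(5 + u) = 2*n/(5 + u))
I(v) = 5/4 (I(v) = 2*5/(5 + 3) = 2*5/8 = 2*5*(⅛) = 5/4)
R(P, d) = 176 + 8*d (R(P, d) = -24 + 8*((d + 4*7) - 1*3) = -24 + 8*((d + 28) - 3) = -24 + 8*((28 + d) - 3) = -24 + 8*(25 + d) = -24 + (200 + 8*d) = 176 + 8*d)
√((14615 + R(-12, I(-3))) + 13009) = √((14615 + (176 + 8*(5/4))) + 13009) = √((14615 + (176 + 10)) + 13009) = √((14615 + 186) + 13009) = √(14801 + 13009) = √27810 = 3*√3090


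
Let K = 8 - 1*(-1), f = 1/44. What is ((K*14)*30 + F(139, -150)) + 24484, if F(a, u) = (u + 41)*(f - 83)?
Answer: 1641575/44 ≈ 37309.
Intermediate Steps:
f = 1/44 ≈ 0.022727
K = 9 (K = 8 + 1 = 9)
F(a, u) = -149691/44 - 3651*u/44 (F(a, u) = (u + 41)*(1/44 - 83) = (41 + u)*(-3651/44) = -149691/44 - 3651*u/44)
((K*14)*30 + F(139, -150)) + 24484 = ((9*14)*30 + (-149691/44 - 3651/44*(-150))) + 24484 = (126*30 + (-149691/44 + 273825/22)) + 24484 = (3780 + 397959/44) + 24484 = 564279/44 + 24484 = 1641575/44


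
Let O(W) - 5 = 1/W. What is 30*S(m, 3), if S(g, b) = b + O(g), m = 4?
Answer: 495/2 ≈ 247.50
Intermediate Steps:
O(W) = 5 + 1/W
S(g, b) = 5 + b + 1/g (S(g, b) = b + (5 + 1/g) = 5 + b + 1/g)
30*S(m, 3) = 30*(5 + 3 + 1/4) = 30*(5 + 3 + ¼) = 30*(33/4) = 495/2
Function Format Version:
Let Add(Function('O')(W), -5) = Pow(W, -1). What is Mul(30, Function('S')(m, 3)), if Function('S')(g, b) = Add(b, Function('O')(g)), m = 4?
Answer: Rational(495, 2) ≈ 247.50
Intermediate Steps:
Function('O')(W) = Add(5, Pow(W, -1))
Function('S')(g, b) = Add(5, b, Pow(g, -1)) (Function('S')(g, b) = Add(b, Add(5, Pow(g, -1))) = Add(5, b, Pow(g, -1)))
Mul(30, Function('S')(m, 3)) = Mul(30, Add(5, 3, Pow(4, -1))) = Mul(30, Add(5, 3, Rational(1, 4))) = Mul(30, Rational(33, 4)) = Rational(495, 2)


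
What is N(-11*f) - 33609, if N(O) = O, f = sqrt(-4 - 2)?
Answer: -33609 - 11*I*sqrt(6) ≈ -33609.0 - 26.944*I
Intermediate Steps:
f = I*sqrt(6) (f = sqrt(-6) = I*sqrt(6) ≈ 2.4495*I)
N(-11*f) - 33609 = -11*I*sqrt(6) - 33609 = -33609 - 11*I*sqrt(6)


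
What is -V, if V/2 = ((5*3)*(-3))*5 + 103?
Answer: 244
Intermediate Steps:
V = -244 (V = 2*(((5*3)*(-3))*5 + 103) = 2*((15*(-3))*5 + 103) = 2*(-45*5 + 103) = 2*(-225 + 103) = 2*(-122) = -244)
-V = -1*(-244) = 244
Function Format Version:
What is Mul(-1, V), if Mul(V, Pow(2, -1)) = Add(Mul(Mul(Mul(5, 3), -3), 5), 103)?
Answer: 244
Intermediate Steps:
V = -244 (V = Mul(2, Add(Mul(Mul(Mul(5, 3), -3), 5), 103)) = Mul(2, Add(Mul(Mul(15, -3), 5), 103)) = Mul(2, Add(Mul(-45, 5), 103)) = Mul(2, Add(-225, 103)) = Mul(2, -122) = -244)
Mul(-1, V) = Mul(-1, -244) = 244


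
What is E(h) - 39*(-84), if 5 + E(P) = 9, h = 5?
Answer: 3280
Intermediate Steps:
E(P) = 4 (E(P) = -5 + 9 = 4)
E(h) - 39*(-84) = 4 - 39*(-84) = 4 + 3276 = 3280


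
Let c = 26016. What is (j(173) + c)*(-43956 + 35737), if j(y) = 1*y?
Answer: -215247391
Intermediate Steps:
j(y) = y
(j(173) + c)*(-43956 + 35737) = (173 + 26016)*(-43956 + 35737) = 26189*(-8219) = -215247391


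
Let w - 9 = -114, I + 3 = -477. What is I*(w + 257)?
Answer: -72960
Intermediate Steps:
I = -480 (I = -3 - 477 = -480)
w = -105 (w = 9 - 114 = -105)
I*(w + 257) = -480*(-105 + 257) = -480*152 = -72960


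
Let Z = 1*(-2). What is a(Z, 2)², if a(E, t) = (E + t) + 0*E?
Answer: 0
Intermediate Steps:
Z = -2
a(E, t) = E + t (a(E, t) = (E + t) + 0 = E + t)
a(Z, 2)² = (-2 + 2)² = 0² = 0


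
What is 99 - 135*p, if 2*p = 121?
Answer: -16137/2 ≈ -8068.5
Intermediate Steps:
p = 121/2 (p = (½)*121 = 121/2 ≈ 60.500)
99 - 135*p = 99 - 135*121/2 = 99 - 16335/2 = -16137/2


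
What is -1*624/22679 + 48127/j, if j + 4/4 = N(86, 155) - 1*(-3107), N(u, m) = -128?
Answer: 1089613961/67538062 ≈ 16.133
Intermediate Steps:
j = 2978 (j = -1 + (-128 - 1*(-3107)) = -1 + (-128 + 3107) = -1 + 2979 = 2978)
-1*624/22679 + 48127/j = -1*624/22679 + 48127/2978 = -624*1/22679 + 48127*(1/2978) = -624/22679 + 48127/2978 = 1089613961/67538062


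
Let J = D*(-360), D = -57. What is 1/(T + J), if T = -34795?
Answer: -1/14275 ≈ -7.0053e-5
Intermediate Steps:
J = 20520 (J = -57*(-360) = 20520)
1/(T + J) = 1/(-34795 + 20520) = 1/(-14275) = -1/14275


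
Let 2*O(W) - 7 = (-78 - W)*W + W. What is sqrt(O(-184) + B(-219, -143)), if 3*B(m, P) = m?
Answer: 3*I*sqrt(4406)/2 ≈ 99.567*I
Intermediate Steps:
B(m, P) = m/3
O(W) = 7/2 + W/2 + W*(-78 - W)/2 (O(W) = 7/2 + ((-78 - W)*W + W)/2 = 7/2 + (W*(-78 - W) + W)/2 = 7/2 + (W + W*(-78 - W))/2 = 7/2 + (W/2 + W*(-78 - W)/2) = 7/2 + W/2 + W*(-78 - W)/2)
sqrt(O(-184) + B(-219, -143)) = sqrt((7/2 - 77/2*(-184) - 1/2*(-184)**2) + (1/3)*(-219)) = sqrt((7/2 + 7084 - 1/2*33856) - 73) = sqrt((7/2 + 7084 - 16928) - 73) = sqrt(-19681/2 - 73) = sqrt(-19827/2) = 3*I*sqrt(4406)/2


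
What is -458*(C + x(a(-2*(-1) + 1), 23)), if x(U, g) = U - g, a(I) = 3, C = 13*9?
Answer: -44426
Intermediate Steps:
C = 117
-458*(C + x(a(-2*(-1) + 1), 23)) = -458*(117 + (3 - 1*23)) = -458*(117 + (3 - 23)) = -458*(117 - 20) = -458*97 = -44426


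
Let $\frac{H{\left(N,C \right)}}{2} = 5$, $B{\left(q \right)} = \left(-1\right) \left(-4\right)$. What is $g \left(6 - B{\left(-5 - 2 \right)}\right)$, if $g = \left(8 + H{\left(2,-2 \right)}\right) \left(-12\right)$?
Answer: $-432$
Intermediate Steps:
$B{\left(q \right)} = 4$
$H{\left(N,C \right)} = 10$ ($H{\left(N,C \right)} = 2 \cdot 5 = 10$)
$g = -216$ ($g = \left(8 + 10\right) \left(-12\right) = 18 \left(-12\right) = -216$)
$g \left(6 - B{\left(-5 - 2 \right)}\right) = - 216 \left(6 - 4\right) = \left(-216\right) 2 = -432$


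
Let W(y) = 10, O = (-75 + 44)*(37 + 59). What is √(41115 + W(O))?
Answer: 5*√1645 ≈ 202.79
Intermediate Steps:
O = -2976 (O = -31*96 = -2976)
√(41115 + W(O)) = √(41115 + 10) = √41125 = 5*√1645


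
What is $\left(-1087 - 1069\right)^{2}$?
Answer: $4648336$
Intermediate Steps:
$\left(-1087 - 1069\right)^{2} = \left(-2156\right)^{2} = 4648336$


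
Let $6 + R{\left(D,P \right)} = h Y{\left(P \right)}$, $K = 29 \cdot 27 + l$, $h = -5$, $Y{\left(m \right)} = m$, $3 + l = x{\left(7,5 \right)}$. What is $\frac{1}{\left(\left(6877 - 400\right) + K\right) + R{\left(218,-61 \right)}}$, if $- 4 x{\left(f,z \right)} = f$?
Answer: $\frac{4}{30217} \approx 0.00013238$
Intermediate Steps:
$x{\left(f,z \right)} = - \frac{f}{4}$
$l = - \frac{19}{4}$ ($l = -3 - \frac{7}{4} = - \frac{19}{4} \approx -4.75$)
$K = \frac{3113}{4}$ ($K = 29 \cdot 27 - \frac{19}{4} = 783 - \frac{19}{4} = \frac{3113}{4} \approx 778.25$)
$R{\left(D,P \right)} = -6 - 5 P$
$\frac{1}{\left(\left(6877 - 400\right) + K\right) + R{\left(218,-61 \right)}} = \frac{1}{\left(\left(6877 - 400\right) + \frac{3113}{4}\right) - -299} = \frac{1}{\left(6477 + \frac{3113}{4}\right) + \left(-6 + 305\right)} = \frac{1}{\frac{29021}{4} + 299} = \frac{1}{\frac{30217}{4}} = \frac{4}{30217}$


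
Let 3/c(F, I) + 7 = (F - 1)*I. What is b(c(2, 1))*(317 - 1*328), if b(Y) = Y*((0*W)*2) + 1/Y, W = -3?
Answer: 22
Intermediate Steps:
c(F, I) = 3/(-7 + I*(-1 + F)) (c(F, I) = 3/(-7 + (F - 1)*I) = 3/(-7 + (-1 + F)*I) = 3/(-7 + I*(-1 + F)))
b(Y) = 1/Y (b(Y) = Y*((0*(-3))*2) + 1/Y = Y*(0*2) + 1/Y = Y*0 + 1/Y = 0 + 1/Y = 1/Y)
b(c(2, 1))*(317 - 1*328) = (317 - 1*328)/((3/(-7 - 1*1 + 2*1))) = (317 - 328)/((3/(-7 - 1 + 2))) = -11/(3/(-6)) = -11/(3*(-⅙)) = -11/(-½) = -2*(-11) = 22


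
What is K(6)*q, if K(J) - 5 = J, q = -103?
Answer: -1133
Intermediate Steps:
K(J) = 5 + J
K(6)*q = (5 + 6)*(-103) = 11*(-103) = -1133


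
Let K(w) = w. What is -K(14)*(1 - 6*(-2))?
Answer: -182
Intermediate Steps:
-K(14)*(1 - 6*(-2)) = -14*(1 - 6*(-2)) = -14*(1 + 12) = -14*13 = -1*182 = -182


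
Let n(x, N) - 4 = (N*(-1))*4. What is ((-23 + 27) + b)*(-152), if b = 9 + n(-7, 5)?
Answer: 456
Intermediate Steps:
n(x, N) = 4 - 4*N (n(x, N) = 4 + (N*(-1))*4 = 4 - N*4 = 4 - 4*N)
b = -7 (b = 9 + (4 - 4*5) = 9 + (4 - 20) = 9 - 16 = -7)
((-23 + 27) + b)*(-152) = ((-23 + 27) - 7)*(-152) = (4 - 7)*(-152) = -3*(-152) = 456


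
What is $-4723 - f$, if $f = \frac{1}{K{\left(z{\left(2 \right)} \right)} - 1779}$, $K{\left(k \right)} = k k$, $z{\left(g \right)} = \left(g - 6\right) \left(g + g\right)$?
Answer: $- \frac{7193128}{1523} \approx -4723.0$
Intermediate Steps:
$z{\left(g \right)} = 2 g \left(-6 + g\right)$ ($z{\left(g \right)} = \left(-6 + g\right) 2 g = 2 g \left(-6 + g\right)$)
$K{\left(k \right)} = k^{2}$
$f = - \frac{1}{1523}$ ($f = \frac{1}{\left(2 \cdot 2 \left(-6 + 2\right)\right)^{2} - 1779} = \frac{1}{\left(2 \cdot 2 \left(-4\right)\right)^{2} - 1779} = \frac{1}{\left(-16\right)^{2} - 1779} = \frac{1}{256 - 1779} = \frac{1}{-1523} = - \frac{1}{1523} \approx -0.0006566$)
$-4723 - f = -4723 - - \frac{1}{1523} = -4723 + \frac{1}{1523} = - \frac{7193128}{1523}$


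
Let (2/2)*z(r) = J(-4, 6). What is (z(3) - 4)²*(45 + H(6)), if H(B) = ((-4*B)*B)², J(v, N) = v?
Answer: 1329984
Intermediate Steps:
z(r) = -4
H(B) = 16*B⁴ (H(B) = (-4*B²)² = 16*B⁴)
(z(3) - 4)²*(45 + H(6)) = (-4 - 4)²*(45 + 16*6⁴) = (-8)²*(45 + 16*1296) = 64*(45 + 20736) = 64*20781 = 1329984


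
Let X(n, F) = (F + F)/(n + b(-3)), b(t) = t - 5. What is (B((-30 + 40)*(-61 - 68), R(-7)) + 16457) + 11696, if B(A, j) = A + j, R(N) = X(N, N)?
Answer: 402959/15 ≈ 26864.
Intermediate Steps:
b(t) = -5 + t
X(n, F) = 2*F/(-8 + n) (X(n, F) = (F + F)/(n + (-5 - 3)) = (2*F)/(n - 8) = (2*F)/(-8 + n) = 2*F/(-8 + n))
R(N) = 2*N/(-8 + N)
(B((-30 + 40)*(-61 - 68), R(-7)) + 16457) + 11696 = (((-30 + 40)*(-61 - 68) + 2*(-7)/(-8 - 7)) + 16457) + 11696 = ((10*(-129) + 2*(-7)/(-15)) + 16457) + 11696 = ((-1290 + 2*(-7)*(-1/15)) + 16457) + 11696 = ((-1290 + 14/15) + 16457) + 11696 = (-19336/15 + 16457) + 11696 = 227519/15 + 11696 = 402959/15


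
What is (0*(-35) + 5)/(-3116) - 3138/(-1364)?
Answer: 2442797/1062556 ≈ 2.2990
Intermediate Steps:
(0*(-35) + 5)/(-3116) - 3138/(-1364) = (0 + 5)*(-1/3116) - 3138*(-1/1364) = 5*(-1/3116) + 1569/682 = -5/3116 + 1569/682 = 2442797/1062556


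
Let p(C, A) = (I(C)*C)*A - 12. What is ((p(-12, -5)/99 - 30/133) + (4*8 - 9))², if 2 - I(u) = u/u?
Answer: 10421347225/19263321 ≈ 540.99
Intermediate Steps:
I(u) = 1 (I(u) = 2 - u/u = 2 - 1*1 = 2 - 1 = 1)
p(C, A) = -12 + A*C (p(C, A) = (1*C)*A - 12 = C*A - 12 = A*C - 12 = -12 + A*C)
((p(-12, -5)/99 - 30/133) + (4*8 - 9))² = (((-12 - 5*(-12))/99 - 30/133) + (4*8 - 9))² = (((-12 + 60)*(1/99) - 30*1/133) + (32 - 9))² = ((48*(1/99) - 30/133) + 23)² = ((16/33 - 30/133) + 23)² = (1138/4389 + 23)² = (102085/4389)² = 10421347225/19263321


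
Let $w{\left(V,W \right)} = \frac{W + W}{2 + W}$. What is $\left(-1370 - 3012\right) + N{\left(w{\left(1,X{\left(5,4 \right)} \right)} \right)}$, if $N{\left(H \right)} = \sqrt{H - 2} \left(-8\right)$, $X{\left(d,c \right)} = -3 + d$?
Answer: $-4382 - 8 i \approx -4382.0 - 8.0 i$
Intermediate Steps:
$w{\left(V,W \right)} = \frac{2 W}{2 + W}$
$N{\left(H \right)} = - 8 \sqrt{-2 + H}$ ($N{\left(H \right)} = \sqrt{-2 + H} \left(-8\right) = - 8 \sqrt{-2 + H}$)
$\left(-1370 - 3012\right) + N{\left(w{\left(1,X{\left(5,4 \right)} \right)} \right)} = \left(-1370 - 3012\right) - 8 \sqrt{-2 + \frac{2 \left(-3 + 5\right)}{2 + \left(-3 + 5\right)}} = -4382 - 8 \sqrt{-2 + 2 \cdot 2 \frac{1}{2 + 2}} = -4382 - 8 \sqrt{-2 + 2 \cdot 2 \cdot \frac{1}{4}} = -4382 - 8 \sqrt{-2 + 1} = -4382 - 8 \sqrt{-1} = -4382 - 8 i$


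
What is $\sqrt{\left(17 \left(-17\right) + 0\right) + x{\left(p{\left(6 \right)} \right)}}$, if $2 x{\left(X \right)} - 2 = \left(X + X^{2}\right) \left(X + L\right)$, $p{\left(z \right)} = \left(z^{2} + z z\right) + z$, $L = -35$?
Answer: $\sqrt{132195} \approx 363.59$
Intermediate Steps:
$p{\left(z \right)} = z + 2 z^{2}$ ($p{\left(z \right)} = \left(z^{2} + z^{2}\right) + z = 2 z^{2} + z = z + 2 z^{2}$)
$x{\left(X \right)} = 1 + \frac{\left(-35 + X\right) \left(X + X^{2}\right)}{2}$ ($x{\left(X \right)} = 1 + \frac{\left(X + X^{2}\right) \left(X - 35\right)}{2} = 1 + \frac{\left(X + X^{2}\right) \left(-35 + X\right)}{2} = 1 + \frac{\left(-35 + X\right) \left(X + X^{2}\right)}{2}$)
$\sqrt{\left(17 \left(-17\right) + 0\right) + x{\left(p{\left(6 \right)} \right)}} = \sqrt{\left(17 \left(-17\right) + 0\right) - \left(-1 + 17 \cdot 36 \left(1 + 2 \cdot 6\right)^{2} - \frac{216 \left(1 + 2 \cdot 6\right)^{3}}{2} + \frac{35}{2} \cdot 6 \left(1 + 2 \cdot 6\right)\right)} = \sqrt{\left(-289 + 0\right) - \left(-1 + 17 \cdot 36 \left(1 + 12\right)^{2} - \frac{216 \left(1 + 12\right)^{3}}{2} + \frac{35}{2} \cdot 6 \left(1 + 12\right)\right)} = \sqrt{-289 + \left(1 + \frac{\left(6 \cdot 13\right)^{3}}{2} - 17 \left(6 \cdot 13\right)^{2} - \frac{35 \cdot 6 \cdot 13}{2}\right)} = \sqrt{-289 + \left(1 + \frac{78^{3}}{2} - 17 \cdot 78^{2} - 1365\right)} = \sqrt{-289 + \left(1 + \frac{1}{2} \cdot 474552 - 103428 - 1365\right)} = \sqrt{-289 + \left(1 + 237276 - 103428 - 1365\right)} = \sqrt{-289 + 132484} = \sqrt{132195}$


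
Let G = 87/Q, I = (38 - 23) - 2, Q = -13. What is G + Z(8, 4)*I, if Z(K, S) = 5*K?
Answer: 6673/13 ≈ 513.31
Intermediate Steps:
I = 13 (I = 15 - 2 = 13)
G = -87/13 (G = 87/(-13) = 87*(-1/13) = -87/13 ≈ -6.6923)
G + Z(8, 4)*I = -87/13 + (5*8)*13 = -87/13 + 40*13 = -87/13 + 520 = 6673/13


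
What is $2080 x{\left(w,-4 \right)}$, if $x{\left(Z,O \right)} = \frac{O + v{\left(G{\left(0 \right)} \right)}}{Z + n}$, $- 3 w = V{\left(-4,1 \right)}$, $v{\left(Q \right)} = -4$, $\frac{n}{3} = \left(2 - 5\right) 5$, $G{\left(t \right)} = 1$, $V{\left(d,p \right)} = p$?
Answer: $\frac{6240}{17} \approx 367.06$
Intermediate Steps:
$n = -45$ ($n = 3 \left(2 - 5\right) 5 = 3 \left(\left(-3\right) 5\right) = 3 \left(-15\right) = -45$)
$w = - \frac{1}{3}$ ($w = \left(- \frac{1}{3}\right) 1 = - \frac{1}{3} \approx -0.33333$)
$x{\left(Z,O \right)} = \frac{-4 + O}{-45 + Z}$ ($x{\left(Z,O \right)} = \frac{O - 4}{Z - 45} = \frac{-4 + O}{-45 + Z}$)
$2080 x{\left(w,-4 \right)} = 2080 \frac{-4 - 4}{-45 - \frac{1}{3}} = 2080 \frac{1}{- \frac{136}{3}} \left(-8\right) = 2080 \left(\left(- \frac{3}{136}\right) \left(-8\right)\right) = 2080 \cdot \frac{3}{17} = \frac{6240}{17}$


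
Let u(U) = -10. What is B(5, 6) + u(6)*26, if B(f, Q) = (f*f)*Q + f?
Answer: -105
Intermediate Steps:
B(f, Q) = f + Q*f² (B(f, Q) = f²*Q + f = Q*f² + f = f + Q*f²)
B(5, 6) + u(6)*26 = 5*(1 + 6*5) - 10*26 = 5*(1 + 30) - 260 = 5*31 - 260 = 155 - 260 = -105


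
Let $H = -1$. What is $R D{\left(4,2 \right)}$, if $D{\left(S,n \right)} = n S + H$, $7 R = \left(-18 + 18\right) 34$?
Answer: $0$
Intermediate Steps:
$R = 0$ ($R = \frac{\left(-18 + 18\right) 34}{7} = \frac{0 \cdot 34}{7} = \frac{1}{7} \cdot 0 = 0$)
$D{\left(S,n \right)} = -1 + S n$ ($D{\left(S,n \right)} = n S - 1 = S n - 1 = -1 + S n$)
$R D{\left(4,2 \right)} = 0 \left(-1 + 4 \cdot 2\right) = 0 \left(-1 + 8\right) = 0 \cdot 7 = 0$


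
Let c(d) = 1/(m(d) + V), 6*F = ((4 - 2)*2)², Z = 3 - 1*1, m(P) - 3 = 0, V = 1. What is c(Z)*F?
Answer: ⅔ ≈ 0.66667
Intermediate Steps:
m(P) = 3 (m(P) = 3 + 0 = 3)
Z = 2 (Z = 3 - 1 = 2)
F = 8/3 (F = ((4 - 2)*2)²/6 = (2*2)²/6 = (⅙)*4² = (⅙)*16 = 8/3 ≈ 2.6667)
c(d) = ¼ (c(d) = 1/(3 + 1) = 1/4 = ¼)
c(Z)*F = (¼)*(8/3) = ⅔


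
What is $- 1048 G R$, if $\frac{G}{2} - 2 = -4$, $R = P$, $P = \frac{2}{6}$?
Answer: $\frac{4192}{3} \approx 1397.3$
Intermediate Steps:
$P = \frac{1}{3}$ ($P = 2 \cdot \frac{1}{6} = \frac{1}{3} \approx 0.33333$)
$R = \frac{1}{3} \approx 0.33333$
$G = -4$ ($G = 4 + 2 \left(-4\right) = 4 - 8 = -4$)
$- 1048 G R = - 1048 \left(\left(-4\right) \frac{1}{3}\right) = \left(-1048\right) \left(- \frac{4}{3}\right) = \frac{4192}{3}$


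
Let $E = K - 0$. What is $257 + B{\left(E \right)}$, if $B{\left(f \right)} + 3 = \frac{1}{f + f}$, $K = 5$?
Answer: $\frac{2541}{10} \approx 254.1$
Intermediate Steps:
$E = 5$ ($E = 5 - 0 = 5 + 0 = 5$)
$B{\left(f \right)} = -3 + \frac{1}{2 f}$ ($B{\left(f \right)} = -3 + \frac{1}{f + f} = -3 + \frac{1}{2 f}$)
$257 + B{\left(E \right)} = 257 - \left(3 - \frac{1}{2 \cdot 5}\right) = 257 + \left(-3 + \frac{1}{2} \cdot \frac{1}{5}\right) = 257 + \left(-3 + \frac{1}{10}\right) = 257 - \frac{29}{10} = \frac{2541}{10}$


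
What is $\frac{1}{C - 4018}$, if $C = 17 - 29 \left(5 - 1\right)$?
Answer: $- \frac{1}{4117} \approx -0.0002429$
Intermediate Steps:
$C = -99$ ($C = 17 - 116 = -99$)
$\frac{1}{C - 4018} = \frac{1}{-99 - 4018} = \frac{1}{-4117} = - \frac{1}{4117}$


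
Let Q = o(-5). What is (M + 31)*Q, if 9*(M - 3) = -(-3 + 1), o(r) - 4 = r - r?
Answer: 1232/9 ≈ 136.89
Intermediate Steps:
o(r) = 4 (o(r) = 4 + (r - r) = 4 + 0 = 4)
Q = 4
M = 29/9 (M = 3 + (-(-3 + 1))/9 = 3 + (-1*(-2))/9 = 3 + (⅑)*2 = 3 + 2/9 = 29/9 ≈ 3.2222)
(M + 31)*Q = (29/9 + 31)*4 = (308/9)*4 = 1232/9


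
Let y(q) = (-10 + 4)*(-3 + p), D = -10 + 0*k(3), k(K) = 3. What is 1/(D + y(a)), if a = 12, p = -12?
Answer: 1/80 ≈ 0.012500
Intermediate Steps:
D = -10 (D = -10 + 0*3 = -10 + 0 = -10)
y(q) = 90 (y(q) = (-10 + 4)*(-3 - 12) = -6*(-15) = 90)
1/(D + y(a)) = 1/(-10 + 90) = 1/80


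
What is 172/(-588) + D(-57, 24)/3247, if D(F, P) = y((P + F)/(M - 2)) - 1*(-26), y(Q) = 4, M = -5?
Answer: -135211/477309 ≈ -0.28328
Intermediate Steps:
D(F, P) = 30 (D(F, P) = 4 - 1*(-26) = 4 + 26 = 30)
172/(-588) + D(-57, 24)/3247 = 172/(-588) + 30/3247 = 172*(-1/588) + 30*(1/3247) = -43/147 + 30/3247 = -135211/477309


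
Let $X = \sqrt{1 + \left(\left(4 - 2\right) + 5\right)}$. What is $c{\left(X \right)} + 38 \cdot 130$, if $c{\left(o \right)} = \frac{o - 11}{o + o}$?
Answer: $\frac{9881}{2} - \frac{11 \sqrt{2}}{8} \approx 4938.6$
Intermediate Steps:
$X = 2 \sqrt{2}$ ($X = \sqrt{1 + \left(2 + 5\right)} = \sqrt{1 + 7} = \sqrt{8} = 2 \sqrt{2} \approx 2.8284$)
$c{\left(o \right)} = \frac{-11 + o}{2 o}$
$c{\left(X \right)} + 38 \cdot 130 = \frac{-11 + 2 \sqrt{2}}{2 \cdot 2 \sqrt{2}} + 38 \cdot 130 = \frac{\frac{\sqrt{2}}{4} \left(-11 + 2 \sqrt{2}\right)}{2} + 4940 = \frac{\sqrt{2} \left(-11 + 2 \sqrt{2}\right)}{8} + 4940 = 4940 + \frac{\sqrt{2} \left(-11 + 2 \sqrt{2}\right)}{8}$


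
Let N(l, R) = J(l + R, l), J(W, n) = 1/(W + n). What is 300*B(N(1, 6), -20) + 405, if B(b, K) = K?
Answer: -5595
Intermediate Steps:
N(l, R) = 1/(R + 2*l) (N(l, R) = 1/((l + R) + l) = 1/((R + l) + l) = 1/(R + 2*l))
300*B(N(1, 6), -20) + 405 = 300*(-20) + 405 = -6000 + 405 = -5595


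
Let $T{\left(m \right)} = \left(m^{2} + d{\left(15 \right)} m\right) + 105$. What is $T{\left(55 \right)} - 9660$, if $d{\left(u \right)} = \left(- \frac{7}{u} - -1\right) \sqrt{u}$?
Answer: $-6530 + \frac{88 \sqrt{15}}{3} \approx -6416.4$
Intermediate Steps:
$d{\left(u \right)} = \sqrt{u} \left(1 - \frac{7}{u}\right)$ ($d{\left(u \right)} = \left(- \frac{7}{u} + 1\right) \sqrt{u} = \left(1 - \frac{7}{u}\right) \sqrt{u} = \sqrt{u} \left(1 - \frac{7}{u}\right)$)
$T{\left(m \right)} = 105 + m^{2} + \frac{8 m \sqrt{15}}{15}$ ($T{\left(m \right)} = \left(m^{2} + \frac{-7 + 15}{\sqrt{15}} m\right) + 105 = \left(m^{2} + \frac{\sqrt{15}}{15} \cdot 8 m\right) + 105 = \left(m^{2} + \frac{8 \sqrt{15}}{15} m\right) + 105 = \left(m^{2} + \frac{8 m \sqrt{15}}{15}\right) + 105 = 105 + m^{2} + \frac{8 m \sqrt{15}}{15}$)
$T{\left(55 \right)} - 9660 = \left(105 + 55^{2} + \frac{8}{15} \cdot 55 \sqrt{15}\right) - 9660 = \left(105 + 3025 + \frac{88 \sqrt{15}}{3}\right) - 9660 = \left(3130 + \frac{88 \sqrt{15}}{3}\right) - 9660 = -6530 + \frac{88 \sqrt{15}}{3}$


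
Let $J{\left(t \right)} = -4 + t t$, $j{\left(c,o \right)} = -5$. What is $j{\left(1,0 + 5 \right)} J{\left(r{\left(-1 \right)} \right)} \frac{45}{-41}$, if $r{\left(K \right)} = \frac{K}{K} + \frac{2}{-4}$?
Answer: $- \frac{3375}{164} \approx -20.579$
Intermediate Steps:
$r{\left(K \right)} = \frac{1}{2}$ ($r{\left(K \right)} = 1 + 2 \left(- \frac{1}{4}\right) = 1 - \frac{1}{2} = \frac{1}{2}$)
$J{\left(t \right)} = -4 + t^{2}$
$j{\left(1,0 + 5 \right)} J{\left(r{\left(-1 \right)} \right)} \frac{45}{-41} = - 5 \left(-4 + \left(\frac{1}{2}\right)^{2}\right) \frac{45}{-41} = - 5 \left(-4 + \frac{1}{4}\right) 45 \left(- \frac{1}{41}\right) = \left(-5\right) \left(- \frac{15}{4}\right) \left(- \frac{45}{41}\right) = \frac{75}{4} \left(- \frac{45}{41}\right) = - \frac{3375}{164}$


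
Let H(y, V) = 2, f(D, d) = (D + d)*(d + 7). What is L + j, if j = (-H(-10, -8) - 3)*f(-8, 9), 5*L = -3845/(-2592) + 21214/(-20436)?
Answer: -1763704589/22070880 ≈ -79.911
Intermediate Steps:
f(D, d) = (7 + d)*(D + d) (f(D, d) = (D + d)*(7 + d) = (7 + d)*(D + d))
L = 1965811/22070880 (L = (-3845/(-2592) + 21214/(-20436))/5 = (-3845*(-1/2592) + 21214*(-1/20436))/5 = (3845/2592 - 10607/10218)/5 = (⅕)*(1965811/4414176) = 1965811/22070880 ≈ 0.089068)
j = -80 (j = (-1*2 - 3)*(9² + 7*(-8) + 7*9 - 8*9) = (-2 - 3)*(81 - 56 + 63 - 72) = -5*16 = -80)
L + j = 1965811/22070880 - 80 = -1763704589/22070880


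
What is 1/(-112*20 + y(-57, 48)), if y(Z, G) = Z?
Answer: -1/2297 ≈ -0.00043535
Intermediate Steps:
1/(-112*20 + y(-57, 48)) = 1/(-112*20 - 57) = 1/(-2240 - 57) = 1/(-2297) = -1/2297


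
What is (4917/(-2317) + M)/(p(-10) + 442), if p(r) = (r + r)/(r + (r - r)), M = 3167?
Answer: 3666511/514374 ≈ 7.1281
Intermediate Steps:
p(r) = 2 (p(r) = (2*r)/(r + 0) = (2*r)/r = 2)
(4917/(-2317) + M)/(p(-10) + 442) = (4917/(-2317) + 3167)/(2 + 442) = (4917*(-1/2317) + 3167)/444 = (-4917/2317 + 3167)*(1/444) = (7333022/2317)*(1/444) = 3666511/514374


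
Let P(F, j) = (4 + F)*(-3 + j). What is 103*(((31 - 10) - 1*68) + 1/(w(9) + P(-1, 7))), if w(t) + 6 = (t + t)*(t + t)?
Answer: -1597427/330 ≈ -4840.7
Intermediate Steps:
P(F, j) = (-3 + j)*(4 + F)
w(t) = -6 + 4*t² (w(t) = -6 + (t + t)*(t + t) = -6 + (2*t)*(2*t) = -6 + 4*t²)
103*(((31 - 10) - 1*68) + 1/(w(9) + P(-1, 7))) = 103*(((31 - 10) - 1*68) + 1/((-6 + 4*9²) + (-12 - 3*(-1) + 4*7 - 1*7))) = 103*((21 - 68) + 1/((-6 + 4*81) + (-12 + 3 + 28 - 7))) = 103*(-47 + 1/((-6 + 324) + 12)) = 103*(-47 + 1/(318 + 12)) = 103*(-47 + 1/330) = 103*(-15509/330) = -1597427/330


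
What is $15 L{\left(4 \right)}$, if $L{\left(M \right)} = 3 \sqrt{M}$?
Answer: $90$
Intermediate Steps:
$15 L{\left(4 \right)} = 15 \cdot 3 \sqrt{4} = 15 \cdot 3 \cdot 2 = 15 \cdot 6 = 90$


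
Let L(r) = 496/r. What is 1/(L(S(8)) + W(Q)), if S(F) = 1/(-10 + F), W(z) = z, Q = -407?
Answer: -1/1399 ≈ -0.00071480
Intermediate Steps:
1/(L(S(8)) + W(Q)) = 1/(496/(1/(-10 + 8)) - 407) = 1/(496/(1/(-2)) - 407) = 1/(496/(-1/2) - 407) = 1/(496*(-2) - 407) = 1/(-992 - 407) = 1/(-1399) = -1/1399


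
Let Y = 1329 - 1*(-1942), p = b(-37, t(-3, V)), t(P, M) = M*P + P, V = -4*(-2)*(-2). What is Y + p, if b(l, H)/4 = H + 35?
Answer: 3591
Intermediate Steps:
V = -16 (V = 8*(-2) = -16)
t(P, M) = P + M*P
b(l, H) = 140 + 4*H (b(l, H) = 4*(H + 35) = 4*(35 + H) = 140 + 4*H)
p = 320 (p = 140 + 4*(-3*(1 - 16)) = 140 + 4*(-3*(-15)) = 140 + 4*45 = 140 + 180 = 320)
Y = 3271 (Y = 1329 + 1942 = 3271)
Y + p = 3271 + 320 = 3591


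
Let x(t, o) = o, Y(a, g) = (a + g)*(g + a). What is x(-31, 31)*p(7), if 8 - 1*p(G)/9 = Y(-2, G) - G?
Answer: -2790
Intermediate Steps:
Y(a, g) = (a + g)² (Y(a, g) = (a + g)*(a + g) = (a + g)²)
p(G) = 72 - 9*(-2 + G)² + 9*G (p(G) = 72 - 9*((-2 + G)² - G) = 72 + (-9*(-2 + G)² + 9*G) = 72 - 9*(-2 + G)² + 9*G)
x(-31, 31)*p(7) = 31*(72 - 9*(-2 + 7)² + 9*7) = 31*(72 - 9*5² + 63) = 31*(72 - 9*25 + 63) = 31*(72 - 225 + 63) = 31*(-90) = -2790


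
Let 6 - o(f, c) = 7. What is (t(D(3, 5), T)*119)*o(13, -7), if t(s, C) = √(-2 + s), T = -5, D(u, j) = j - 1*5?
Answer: -119*I*√2 ≈ -168.29*I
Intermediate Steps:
o(f, c) = -1 (o(f, c) = 6 - 1*7 = 6 - 7 = -1)
D(u, j) = -5 + j (D(u, j) = j - 5 = -5 + j)
(t(D(3, 5), T)*119)*o(13, -7) = (√(-2 + (-5 + 5))*119)*(-1) = (√(-2 + 0)*119)*(-1) = (√(-2)*119)*(-1) = ((I*√2)*119)*(-1) = (119*I*√2)*(-1) = -119*I*√2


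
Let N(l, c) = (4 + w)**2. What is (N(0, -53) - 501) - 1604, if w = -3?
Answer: -2104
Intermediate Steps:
N(l, c) = 1 (N(l, c) = (4 - 3)**2 = 1**2 = 1)
(N(0, -53) - 501) - 1604 = (1 - 501) - 1604 = -500 - 1604 = -2104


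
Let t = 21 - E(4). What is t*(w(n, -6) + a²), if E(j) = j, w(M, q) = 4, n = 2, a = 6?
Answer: 680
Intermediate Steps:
t = 17 (t = 21 - 1*4 = 21 - 4 = 17)
t*(w(n, -6) + a²) = 17*(4 + 6²) = 17*(4 + 36) = 17*40 = 680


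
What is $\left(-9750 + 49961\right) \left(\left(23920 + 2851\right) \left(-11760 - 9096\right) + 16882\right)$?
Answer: $-22450569088834$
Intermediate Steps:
$\left(-9750 + 49961\right) \left(\left(23920 + 2851\right) \left(-11760 - 9096\right) + 16882\right) = 40211 \left(26771 \left(-20856\right) + 16882\right) = 40211 \left(-558335976 + 16882\right) = 40211 \left(-558319094\right) = -22450569088834$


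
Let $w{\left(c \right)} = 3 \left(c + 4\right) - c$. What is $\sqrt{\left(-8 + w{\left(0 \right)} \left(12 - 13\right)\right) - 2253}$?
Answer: $i \sqrt{2273} \approx 47.676 i$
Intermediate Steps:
$w{\left(c \right)} = 12 + 2 c$ ($w{\left(c \right)} = 3 \left(4 + c\right) - c = \left(12 + 3 c\right) - c = 12 + 2 c$)
$\sqrt{\left(-8 + w{\left(0 \right)} \left(12 - 13\right)\right) - 2253} = \sqrt{\left(-8 + \left(12 + 2 \cdot 0\right) \left(12 - 13\right)\right) - 2253} = \sqrt{\left(-8 + \left(12 + 0\right) \left(12 - 13\right)\right) - 2253} = \sqrt{\left(-8 + 12 \left(-1\right)\right) - 2253} = \sqrt{\left(-8 - 12\right) - 2253} = \sqrt{-20 - 2253} = \sqrt{-2273} = i \sqrt{2273}$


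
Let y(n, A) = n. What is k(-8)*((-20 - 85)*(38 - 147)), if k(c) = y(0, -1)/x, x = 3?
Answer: 0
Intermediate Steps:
k(c) = 0 (k(c) = 0/3 = 0*(1/3) = 0)
k(-8)*((-20 - 85)*(38 - 147)) = 0*((-20 - 85)*(38 - 147)) = 0*(-105*(-109)) = 0*11445 = 0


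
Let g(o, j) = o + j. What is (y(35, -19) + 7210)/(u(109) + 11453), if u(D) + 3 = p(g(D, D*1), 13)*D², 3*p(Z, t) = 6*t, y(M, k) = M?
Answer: 7245/320356 ≈ 0.022615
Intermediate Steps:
g(o, j) = j + o
p(Z, t) = 2*t (p(Z, t) = (6*t)/3 = 2*t)
u(D) = -3 + 26*D² (u(D) = -3 + (2*13)*D² = -3 + 26*D²)
(y(35, -19) + 7210)/(u(109) + 11453) = (35 + 7210)/((-3 + 26*109²) + 11453) = 7245/((-3 + 26*11881) + 11453) = 7245/((-3 + 308906) + 11453) = 7245/(308903 + 11453) = 7245/320356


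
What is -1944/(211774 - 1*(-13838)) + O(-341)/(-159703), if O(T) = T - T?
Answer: -18/2089 ≈ -0.0086166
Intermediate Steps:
O(T) = 0
-1944/(211774 - 1*(-13838)) + O(-341)/(-159703) = -1944/(211774 - 1*(-13838)) + 0/(-159703) = -1944/(211774 + 13838) + 0*(-1/159703) = -1944/225612 + 0 = -1944*1/225612 + 0 = -18/2089 + 0 = -18/2089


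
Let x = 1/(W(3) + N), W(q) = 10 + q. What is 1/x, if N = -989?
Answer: -976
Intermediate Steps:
x = -1/976 (x = 1/((10 + 3) - 989) = 1/(13 - 989) = 1/(-976) = -1/976 ≈ -0.0010246)
1/x = 1/(-1/976) = -976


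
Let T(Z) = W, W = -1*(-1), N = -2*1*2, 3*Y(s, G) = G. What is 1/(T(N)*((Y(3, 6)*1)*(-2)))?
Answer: -¼ ≈ -0.25000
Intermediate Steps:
Y(s, G) = G/3
N = -4 (N = -2*2 = -4)
W = 1
T(Z) = 1
1/(T(N)*((Y(3, 6)*1)*(-2))) = 1/(1*((((⅓)*6)*1)*(-2))) = 1/(1*((2*1)*(-2))) = 1/(1*(2*(-2))) = 1/(1*(-4)) = 1/(-4) = -¼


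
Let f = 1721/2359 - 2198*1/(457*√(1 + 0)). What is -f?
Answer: 4398585/1078063 ≈ 4.0801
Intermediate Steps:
f = -4398585/1078063 (f = 1721*(1/2359) - 2198/(√1*457) = 1721/2359 - 2198/(1*457) = 1721/2359 - 2198/457 = -4398585/1078063 ≈ -4.0801)
-f = -1*(-4398585/1078063) = 4398585/1078063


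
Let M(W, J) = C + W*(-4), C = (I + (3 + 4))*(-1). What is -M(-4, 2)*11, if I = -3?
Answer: -132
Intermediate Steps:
C = -4 (C = (-3 + (3 + 4))*(-1) = (-3 + 7)*(-1) = 4*(-1) = -4)
M(W, J) = -4 - 4*W (M(W, J) = -4 + W*(-4) = -4 - 4*W)
-M(-4, 2)*11 = -(-4 - 4*(-4))*11 = -(-4 + 16)*11 = -1*12*11 = -12*11 = -132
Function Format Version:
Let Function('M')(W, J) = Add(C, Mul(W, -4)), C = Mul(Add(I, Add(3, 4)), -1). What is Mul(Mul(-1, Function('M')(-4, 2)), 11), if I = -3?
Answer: -132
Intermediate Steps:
C = -4 (C = Mul(Add(-3, Add(3, 4)), -1) = Mul(Add(-3, 7), -1) = Mul(4, -1) = -4)
Function('M')(W, J) = Add(-4, Mul(-4, W)) (Function('M')(W, J) = Add(-4, Mul(W, -4)) = Add(-4, Mul(-4, W)))
Mul(Mul(-1, Function('M')(-4, 2)), 11) = Mul(Mul(-1, Add(-4, Mul(-4, -4))), 11) = Mul(Mul(-1, Add(-4, 16)), 11) = Mul(Mul(-1, 12), 11) = Mul(-12, 11) = -132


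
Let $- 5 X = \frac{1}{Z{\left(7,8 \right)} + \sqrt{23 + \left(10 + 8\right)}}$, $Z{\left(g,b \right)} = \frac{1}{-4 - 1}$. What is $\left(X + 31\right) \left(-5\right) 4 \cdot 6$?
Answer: $- \frac{476145}{128} + \frac{75 \sqrt{41}}{128} \approx -3716.1$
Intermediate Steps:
$Z{\left(g,b \right)} = - \frac{1}{5}$ ($Z{\left(g,b \right)} = \frac{1}{-5} = - \frac{1}{5}$)
$X = - \frac{1}{5 \left(- \frac{1}{5} + \sqrt{41}\right)}$ ($X = - \frac{1}{5 \left(- \frac{1}{5} + \sqrt{23 + \left(10 + 8\right)}\right)} = - \frac{1}{5 \left(- \frac{1}{5} + \sqrt{23 + 18}\right)} = - \frac{1}{5 \left(- \frac{1}{5} + \sqrt{41}\right)} \approx -0.032242$)
$\left(X + 31\right) \left(-5\right) 4 \cdot 6 = \left(\left(- \frac{1}{1024} - \frac{5 \sqrt{41}}{1024}\right) + 31\right) \left(-5\right) 4 \cdot 6 = \left(\frac{31743}{1024} - \frac{5 \sqrt{41}}{1024}\right) \left(\left(-20\right) 6\right) = \left(\frac{31743}{1024} - \frac{5 \sqrt{41}}{1024}\right) \left(-120\right) = - \frac{476145}{128} + \frac{75 \sqrt{41}}{128}$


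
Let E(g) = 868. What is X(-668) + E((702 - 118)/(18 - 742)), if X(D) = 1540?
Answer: 2408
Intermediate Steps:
X(-668) + E((702 - 118)/(18 - 742)) = 1540 + 868 = 2408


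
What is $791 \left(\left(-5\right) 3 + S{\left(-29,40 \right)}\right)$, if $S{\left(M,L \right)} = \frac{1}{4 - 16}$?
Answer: $- \frac{143171}{12} \approx -11931.0$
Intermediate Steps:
$S{\left(M,L \right)} = - \frac{1}{12}$ ($S{\left(M,L \right)} = \frac{1}{-12} = - \frac{1}{12}$)
$791 \left(\left(-5\right) 3 + S{\left(-29,40 \right)}\right) = 791 \left(\left(-5\right) 3 - \frac{1}{12}\right) = 791 \left(-15 - \frac{1}{12}\right) = 791 \left(- \frac{181}{12}\right) = - \frac{143171}{12}$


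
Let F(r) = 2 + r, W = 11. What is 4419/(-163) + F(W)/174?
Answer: -766787/28362 ≈ -27.036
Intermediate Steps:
4419/(-163) + F(W)/174 = 4419/(-163) + (2 + 11)/174 = 4419*(-1/163) + 13*(1/174) = -4419/163 + 13/174 = -766787/28362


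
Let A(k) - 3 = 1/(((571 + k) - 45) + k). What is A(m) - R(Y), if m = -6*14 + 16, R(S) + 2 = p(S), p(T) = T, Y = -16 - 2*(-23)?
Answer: -9749/390 ≈ -24.997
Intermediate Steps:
Y = 30 (Y = -16 + 46 = 30)
R(S) = -2 + S
m = -68 (m = -84 + 16 = -68)
A(k) = 3 + 1/(526 + 2*k) (A(k) = 3 + 1/(((571 + k) - 45) + k) = 3 + 1/((526 + k) + k) = 3 + 1/(526 + 2*k))
A(m) - R(Y) = (1579 + 6*(-68))/(2*(263 - 68)) - (-2 + 30) = (½)*(1579 - 408)/195 - 1*28 = (½)*(1/195)*1171 - 28 = 1171/390 - 28 = -9749/390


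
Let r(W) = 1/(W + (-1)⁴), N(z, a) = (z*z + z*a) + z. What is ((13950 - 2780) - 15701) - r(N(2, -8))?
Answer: -40778/9 ≈ -4530.9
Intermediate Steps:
N(z, a) = z + z² + a*z (N(z, a) = (z² + a*z) + z = z + z² + a*z)
r(W) = 1/(1 + W) (r(W) = 1/(W + 1) = 1/(1 + W))
((13950 - 2780) - 15701) - r(N(2, -8)) = ((13950 - 2780) - 15701) - 1/(1 + 2*(1 - 8 + 2)) = (11170 - 15701) - 1/(1 + 2*(-5)) = -4531 - 1/(1 - 10) = -4531 - 1/(-9) = -4531 - 1*(-⅑) = -4531 + ⅑ = -40778/9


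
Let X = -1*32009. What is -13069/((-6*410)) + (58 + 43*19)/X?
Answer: 416173121/78742140 ≈ 5.2853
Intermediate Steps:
X = -32009
-13069/((-6*410)) + (58 + 43*19)/X = -13069/((-6*410)) + (58 + 43*19)/(-32009) = -13069/(-2460) + (58 + 817)*(-1/32009) = -13069*(-1/2460) + 875*(-1/32009) = 13069/2460 - 875/32009 = 416173121/78742140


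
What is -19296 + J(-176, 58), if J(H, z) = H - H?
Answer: -19296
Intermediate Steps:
J(H, z) = 0
-19296 + J(-176, 58) = -19296 + 0 = -19296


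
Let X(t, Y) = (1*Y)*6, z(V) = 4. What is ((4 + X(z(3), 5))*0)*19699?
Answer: 0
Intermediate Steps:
X(t, Y) = 6*Y (X(t, Y) = Y*6 = 6*Y)
((4 + X(z(3), 5))*0)*19699 = ((4 + 6*5)*0)*19699 = ((4 + 30)*0)*19699 = (34*0)*19699 = 0*19699 = 0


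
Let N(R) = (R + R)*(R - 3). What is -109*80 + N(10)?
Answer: -8580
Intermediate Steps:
N(R) = 2*R*(-3 + R) (N(R) = (2*R)*(-3 + R) = 2*R*(-3 + R))
-109*80 + N(10) = -109*80 + 2*10*(-3 + 10) = -8720 + 2*10*7 = -8720 + 140 = -8580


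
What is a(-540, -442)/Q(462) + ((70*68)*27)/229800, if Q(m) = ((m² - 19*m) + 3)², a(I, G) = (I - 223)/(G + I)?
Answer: 44056003086555187/78774272556447330 ≈ 0.55927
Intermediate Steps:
a(I, G) = (-223 + I)/(G + I)
Q(m) = (3 + m² - 19*m)²
a(-540, -442)/Q(462) + ((70*68)*27)/229800 = ((-223 - 540)/(-442 - 540))/((3 + 462² - 19*462)²) + ((70*68)*27)/229800 = (-763/(-982))/((3 + 213444 - 8778)²) + (4760*27)*(1/229800) = (-1/982*(-763))/(204669²) + 128520*(1/229800) = (763/982)/41889399561 + 1071/1915 = (763/982)*(1/41889399561) + 1071/1915 = 763/41135390368902 + 1071/1915 = 44056003086555187/78774272556447330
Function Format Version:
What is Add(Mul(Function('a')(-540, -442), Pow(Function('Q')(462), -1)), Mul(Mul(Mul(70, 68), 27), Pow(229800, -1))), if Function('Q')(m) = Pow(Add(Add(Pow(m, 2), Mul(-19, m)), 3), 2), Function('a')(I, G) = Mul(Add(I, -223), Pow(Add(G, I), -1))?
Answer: Rational(44056003086555187, 78774272556447330) ≈ 0.55927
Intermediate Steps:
Function('a')(I, G) = Mul(Pow(Add(G, I), -1), Add(-223, I)) (Function('a')(I, G) = Mul(Add(-223, I), Pow(Add(G, I), -1)) = Mul(Pow(Add(G, I), -1), Add(-223, I)))
Function('Q')(m) = Pow(Add(3, Pow(m, 2), Mul(-19, m)), 2)
Add(Mul(Function('a')(-540, -442), Pow(Function('Q')(462), -1)), Mul(Mul(Mul(70, 68), 27), Pow(229800, -1))) = Add(Mul(Mul(Pow(Add(-442, -540), -1), Add(-223, -540)), Pow(Pow(Add(3, Pow(462, 2), Mul(-19, 462)), 2), -1)), Mul(Mul(Mul(70, 68), 27), Pow(229800, -1))) = Add(Mul(Mul(Pow(-982, -1), -763), Pow(Pow(Add(3, 213444, -8778), 2), -1)), Mul(Mul(4760, 27), Rational(1, 229800))) = Add(Mul(Mul(Rational(-1, 982), -763), Pow(Pow(204669, 2), -1)), Mul(128520, Rational(1, 229800))) = Add(Mul(Rational(763, 982), Pow(41889399561, -1)), Rational(1071, 1915)) = Add(Mul(Rational(763, 982), Rational(1, 41889399561)), Rational(1071, 1915)) = Add(Rational(763, 41135390368902), Rational(1071, 1915)) = Rational(44056003086555187, 78774272556447330)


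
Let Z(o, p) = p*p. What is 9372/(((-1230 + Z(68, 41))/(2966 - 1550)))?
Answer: 1206432/41 ≈ 29425.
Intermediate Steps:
Z(o, p) = p²
9372/(((-1230 + Z(68, 41))/(2966 - 1550))) = 9372/(((-1230 + 41²)/(2966 - 1550))) = 9372/(((-1230 + 1681)/1416)) = 9372/((451*(1/1416))) = 9372/(451/1416) = 9372*(1416/451) = 1206432/41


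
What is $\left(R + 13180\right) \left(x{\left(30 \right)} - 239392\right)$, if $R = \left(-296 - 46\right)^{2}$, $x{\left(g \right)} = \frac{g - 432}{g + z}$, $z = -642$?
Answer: $- \frac{1588922695024}{51} \approx -3.1155 \cdot 10^{10}$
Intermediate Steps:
$x{\left(g \right)} = \frac{-432 + g}{-642 + g}$ ($x{\left(g \right)} = \frac{g - 432}{g - 642} = \frac{-432 + g}{-642 + g}$)
$R = 116964$ ($R = \left(-342\right)^{2} = 116964$)
$\left(R + 13180\right) \left(x{\left(30 \right)} - 239392\right) = \left(116964 + 13180\right) \left(\frac{-432 + 30}{-642 + 30} - 239392\right) = 130144 \left(\frac{1}{-612} \left(-402\right) - 239392\right) = 130144 \left(\left(- \frac{1}{612}\right) \left(-402\right) - 239392\right) = 130144 \left(\frac{67}{102} - 239392\right) = 130144 \left(- \frac{24417917}{102}\right) = - \frac{1588922695024}{51}$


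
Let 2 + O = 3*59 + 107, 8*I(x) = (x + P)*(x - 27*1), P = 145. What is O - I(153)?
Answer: -8823/2 ≈ -4411.5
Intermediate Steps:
I(x) = (-27 + x)*(145 + x)/8 (I(x) = ((x + 145)*(x - 27*1))/8 = ((145 + x)*(x - 27))/8 = ((145 + x)*(-27 + x))/8 = ((-27 + x)*(145 + x))/8 = (-27 + x)*(145 + x)/8)
O = 282 (O = -2 + (3*59 + 107) = -2 + (177 + 107) = -2 + 284 = 282)
O - I(153) = 282 - (-3915/8 + (1/8)*153**2 + (59/4)*153) = 282 - (-3915/8 + (1/8)*23409 + 9027/4) = 282 - (-3915/8 + 23409/8 + 9027/4) = 282 - 1*9387/2 = 282 - 9387/2 = -8823/2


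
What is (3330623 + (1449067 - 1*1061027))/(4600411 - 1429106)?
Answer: 3718663/3171305 ≈ 1.1726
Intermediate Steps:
(3330623 + (1449067 - 1*1061027))/(4600411 - 1429106) = (3330623 + (1449067 - 1061027))/3171305 = (3330623 + 388040)*(1/3171305) = 3718663*(1/3171305) = 3718663/3171305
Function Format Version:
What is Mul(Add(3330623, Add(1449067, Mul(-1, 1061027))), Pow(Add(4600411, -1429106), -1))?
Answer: Rational(3718663, 3171305) ≈ 1.1726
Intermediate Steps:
Mul(Add(3330623, Add(1449067, Mul(-1, 1061027))), Pow(Add(4600411, -1429106), -1)) = Mul(Add(3330623, Add(1449067, -1061027)), Pow(3171305, -1)) = Mul(Add(3330623, 388040), Rational(1, 3171305)) = Mul(3718663, Rational(1, 3171305)) = Rational(3718663, 3171305)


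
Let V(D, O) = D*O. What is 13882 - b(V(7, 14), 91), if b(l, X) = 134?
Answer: 13748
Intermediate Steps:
13882 - b(V(7, 14), 91) = 13882 - 1*134 = 13882 - 134 = 13748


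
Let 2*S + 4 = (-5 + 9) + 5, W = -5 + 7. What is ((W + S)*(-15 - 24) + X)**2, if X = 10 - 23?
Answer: 142129/4 ≈ 35532.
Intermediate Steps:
W = 2
S = 5/2 (S = -2 + ((-5 + 9) + 5)/2 = -2 + (4 + 5)/2 = -2 + (1/2)*9 = -2 + 9/2 = 5/2 ≈ 2.5000)
X = -13
((W + S)*(-15 - 24) + X)**2 = ((2 + 5/2)*(-15 - 24) - 13)**2 = ((9/2)*(-39) - 13)**2 = (-351/2 - 13)**2 = (-377/2)**2 = 142129/4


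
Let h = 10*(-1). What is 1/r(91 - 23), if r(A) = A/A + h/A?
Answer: 34/29 ≈ 1.1724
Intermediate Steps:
h = -10
r(A) = 1 - 10/A (r(A) = A/A - 10/A = 1 - 10/A)
1/r(91 - 23) = 1/((-10 + (91 - 23))/(91 - 23)) = 1/((-10 + 68)/68) = 1/((1/68)*58) = 1/(29/34) = 34/29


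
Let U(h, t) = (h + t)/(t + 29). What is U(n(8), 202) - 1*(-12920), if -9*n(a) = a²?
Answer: 26862434/2079 ≈ 12921.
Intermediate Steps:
n(a) = -a²/9
U(h, t) = (h + t)/(29 + t)
U(n(8), 202) - 1*(-12920) = (-⅑*8² + 202)/(29 + 202) - 1*(-12920) = (-⅑*64 + 202)/231 + 12920 = (-64/9 + 202)/231 + 12920 = (1/231)*(1754/9) + 12920 = 1754/2079 + 12920 = 26862434/2079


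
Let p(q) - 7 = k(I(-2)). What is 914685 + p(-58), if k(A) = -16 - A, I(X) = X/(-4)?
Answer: 1829351/2 ≈ 9.1468e+5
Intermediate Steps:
I(X) = -X/4 (I(X) = X*(-¼) = -X/4)
p(q) = -19/2 (p(q) = 7 + (-16 - (-1)*(-2)/4) = 7 + (-16 - 1*½) = 7 + (-16 - ½) = 7 - 33/2 = -19/2)
914685 + p(-58) = 914685 - 19/2 = 1829351/2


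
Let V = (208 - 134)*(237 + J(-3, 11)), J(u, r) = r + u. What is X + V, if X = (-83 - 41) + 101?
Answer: 18107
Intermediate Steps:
X = -23 (X = -124 + 101 = -23)
V = 18130 (V = (208 - 134)*(237 + (11 - 3)) = 74*(237 + 8) = 74*245 = 18130)
X + V = -23 + 18130 = 18107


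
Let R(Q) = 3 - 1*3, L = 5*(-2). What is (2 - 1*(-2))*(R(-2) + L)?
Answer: -40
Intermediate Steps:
L = -10
R(Q) = 0 (R(Q) = 3 - 3 = 0)
(2 - 1*(-2))*(R(-2) + L) = (2 - 1*(-2))*(0 - 10) = (2 + 2)*(-10) = 4*(-10) = -40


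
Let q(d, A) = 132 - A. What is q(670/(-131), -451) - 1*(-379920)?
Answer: 380503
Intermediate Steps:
q(670/(-131), -451) - 1*(-379920) = (132 - 1*(-451)) - 1*(-379920) = (132 + 451) + 379920 = 583 + 379920 = 380503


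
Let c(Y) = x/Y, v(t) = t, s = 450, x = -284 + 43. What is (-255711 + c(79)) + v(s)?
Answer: -20165860/79 ≈ -2.5526e+5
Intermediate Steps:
x = -241
c(Y) = -241/Y
(-255711 + c(79)) + v(s) = (-255711 - 241/79) + 450 = -20201410/79 + 450 = -20165860/79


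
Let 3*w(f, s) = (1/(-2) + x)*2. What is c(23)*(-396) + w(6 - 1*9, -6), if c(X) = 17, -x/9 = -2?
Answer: -20161/3 ≈ -6720.3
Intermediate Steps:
x = 18 (x = -9*(-2) = 18)
w(f, s) = 35/3 (w(f, s) = ((1/(-2) + 18)*2)/3 = ((-½ + 18)*2)/3 = ((35/2)*2)/3 = (⅓)*35 = 35/3)
c(23)*(-396) + w(6 - 1*9, -6) = 17*(-396) + 35/3 = -6732 + 35/3 = -20161/3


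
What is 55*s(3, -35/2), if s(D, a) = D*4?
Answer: 660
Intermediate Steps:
s(D, a) = 4*D
55*s(3, -35/2) = 55*(4*3) = 55*12 = 660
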